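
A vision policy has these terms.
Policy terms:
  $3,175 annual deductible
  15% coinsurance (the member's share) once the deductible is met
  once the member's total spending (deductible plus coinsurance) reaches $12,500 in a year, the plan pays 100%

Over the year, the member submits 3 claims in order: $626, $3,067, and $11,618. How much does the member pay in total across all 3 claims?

Claim 1 — $626: fully absorbed by the deductible. Member pays $626; OOP now $626.
Claim 2 — $3,067: $2,549 finishes the deductible; $518 goes to coinsurance; member's 15% is $77.70. Member pays $2,626.70; OOP now $3,252.70.
Claim 3 — $11,618: deductible already satisfied, so member's share is 15% × $11,618 = $1,742.70. Member pays $1,742.70; OOP now $4,995.40.
Total paid by the member: $626 + $2,626.70 + $1,742.70 = $4,995.40.

$4,995.40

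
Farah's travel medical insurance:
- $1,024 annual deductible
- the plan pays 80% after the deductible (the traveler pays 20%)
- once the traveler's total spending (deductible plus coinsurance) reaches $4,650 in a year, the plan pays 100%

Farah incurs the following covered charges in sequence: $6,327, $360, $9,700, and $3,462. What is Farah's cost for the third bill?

#1 ($6,327): deductible takes $1,024, $5,303 remains; coinsurance $5,303 × 20% = $1,060.60. Cost to traveler: $2,084.60. OOP to date $2,084.60.
#2 ($360): deductible met; 20% of $360 = $72. Cost to traveler: $72. OOP to date $2,156.60.
#3 ($9,700): deductible already satisfied, so traveler's share is 20% × $9,700 = $1,940. Traveler owes $1,940 (running OOP $4,096.60).

$1,940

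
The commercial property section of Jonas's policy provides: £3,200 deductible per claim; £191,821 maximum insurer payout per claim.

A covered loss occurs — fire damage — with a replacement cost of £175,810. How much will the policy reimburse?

£172,610

After the deductible, £175,810 − £3,200 = £172,610 remains.
£172,610 ≤ £191,821, so the limit doesn't bind; insurer pays £172,610.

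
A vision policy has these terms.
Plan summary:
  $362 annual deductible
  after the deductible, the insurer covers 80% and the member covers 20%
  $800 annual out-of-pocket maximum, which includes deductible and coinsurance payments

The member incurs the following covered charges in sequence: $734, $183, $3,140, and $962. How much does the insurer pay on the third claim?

$2,813

#1 ($734): $362 finishes the deductible; $372 goes to coinsurance; coinsurance $372 × 20% = $74.40. Member owes $436.40 (running OOP $436.40). Insurer: $734 − $436.40 = $297.60.
#2 ($183): deductible already satisfied, so member's share is 20% × $183 = $36.60. Member pays $36.60; OOP now $473. Insurer: $183 − $36.60 = $146.40.
#3 ($3,140): deductible already satisfied, so member's share is 20% × $3,140 = $628. OOP would hit $1,101 > $800, so the cap limits the member to $800 − $473 = $327. Plan pays $3,140 − $327 = $2,813.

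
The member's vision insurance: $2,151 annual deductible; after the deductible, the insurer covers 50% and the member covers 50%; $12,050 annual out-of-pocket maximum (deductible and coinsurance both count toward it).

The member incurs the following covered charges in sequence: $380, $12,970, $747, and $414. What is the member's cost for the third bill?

Bill 1, $380: fully absorbed by the deductible. Member owes $380 (running OOP $380).
Bill 2, $12,970: deductible takes $1,771, $11,199 remains; 50% of $11,199 = $5,599.50. Cost to member: $7,370.50. OOP to date $7,750.50.
Bill 3, $747: 50% coinsurance on $747 = $373.50. Member owes $373.50 (running OOP $8,124).

$373.50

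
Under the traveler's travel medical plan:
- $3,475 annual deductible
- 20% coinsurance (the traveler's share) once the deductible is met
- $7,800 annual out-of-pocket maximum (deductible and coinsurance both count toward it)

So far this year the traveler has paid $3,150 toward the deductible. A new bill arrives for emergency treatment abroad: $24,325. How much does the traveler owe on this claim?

Deductible still to meet: $3,475 − $3,150 = $325.
That leaves $24,325 − $325 = $24,000 for coinsurance.
Traveler's 20% share of $24,000 is $4,800.
So the traveler owes $325 + $4,800 = $5,125 before any cap.
Year-to-date out-of-pocket would reach $3,150 + $5,125 = $8,275, above the $7,800 maximum, so the traveler pays only $7,800 − $3,150 = $4,650.

$4,650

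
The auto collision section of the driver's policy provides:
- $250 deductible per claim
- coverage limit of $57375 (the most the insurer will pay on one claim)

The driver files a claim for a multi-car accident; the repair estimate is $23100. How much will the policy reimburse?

After the deductible, $23100 − $250 = $22850 remains.
$22850 is within the $57375 limit, so the insurer pays $22850.

$22850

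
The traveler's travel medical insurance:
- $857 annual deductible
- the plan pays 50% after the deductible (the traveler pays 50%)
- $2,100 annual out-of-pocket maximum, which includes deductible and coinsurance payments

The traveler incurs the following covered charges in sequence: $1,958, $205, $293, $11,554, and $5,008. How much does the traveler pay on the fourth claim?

$443.50

Claim 1 — $1,958: $857 finishes the deductible; $1,101 goes to coinsurance; coinsurance $1,101 × 50% = $550.50. Traveler owes $1,407.50 (running OOP $1,407.50).
Claim 2 — $205: 50% coinsurance on $205 = $102.50. Traveler owes $102.50 (running OOP $1,510).
Claim 3 — $293: deductible met; 50% of $293 = $146.50. Traveler owes $146.50 (running OOP $1,656.50).
Claim 4 — $11,554: deductible already satisfied, so traveler's share is 50% × $11,554 = $5,777. Adding that to $1,656.50 gives $7,433.50, past the $2,100 cap; traveler pays only $2,100 − $1,656.50 = $443.50.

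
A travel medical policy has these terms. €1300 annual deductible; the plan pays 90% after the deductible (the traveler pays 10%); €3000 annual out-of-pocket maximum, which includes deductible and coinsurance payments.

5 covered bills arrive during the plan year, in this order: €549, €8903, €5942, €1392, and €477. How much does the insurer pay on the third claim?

€5347.80

Claim 1 — €549: fully absorbed by the deductible. Traveler pays €549; OOP now €549. Insurer: €549 − €549 = €0.
Claim 2 — €8903: deductible takes €751, €8152 remains; 10% of €8152 = €815.20. Traveler pays €1566.20; OOP now €2115.20. Insurer: €8903 − €1566.20 = €7336.80.
Claim 3 — €5942: 10% coinsurance on €5942 = €594.20. Traveler pays €594.20; OOP now €2709.40. Insurer: €5942 − €594.20 = €5347.80.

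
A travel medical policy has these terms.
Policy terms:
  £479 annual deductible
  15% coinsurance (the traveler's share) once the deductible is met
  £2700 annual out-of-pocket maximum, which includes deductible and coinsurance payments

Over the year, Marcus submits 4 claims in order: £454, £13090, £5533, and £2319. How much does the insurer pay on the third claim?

#1 (£454): fully absorbed by the deductible. Cost to traveler: £454. OOP to date £454. Insurer: £454 − £454 = £0.
#2 (£13090): £25 to deductible, leaving £13065; traveler's 15% is £1959.75. Traveler pays £1984.75; OOP now £2438.75. Plan pays £13090 − £1984.75 = £11105.25.
#3 (£5533): deductible already satisfied, so traveler's share is 15% × £5533 = £829.95. OOP would hit £3268.70 > £2700, so the cap limits the traveler to £2700 − £2438.75 = £261.25. Insurer: £5533 − £261.25 = £5271.75.

£5271.75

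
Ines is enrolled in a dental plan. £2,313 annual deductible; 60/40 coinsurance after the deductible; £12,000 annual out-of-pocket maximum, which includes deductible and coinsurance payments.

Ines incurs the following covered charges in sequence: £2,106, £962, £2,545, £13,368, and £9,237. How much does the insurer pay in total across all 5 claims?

Bill 1, £2,106: all of it applies to the deductible. Patient owes £2,106 (running OOP £2,106). Plan pays £2,106 − £2,106 = £0.
Bill 2, £962: £207 finishes the deductible; £755 goes to coinsurance; coinsurance £755 × 40% = £302. Patient pays £509; OOP now £2,615. Plan pays £962 − £509 = £453.
Bill 3, £2,545: deductible met; 40% of £2,545 = £1,018. Cost to patient: £1,018. OOP to date £3,633. Plan pays £2,545 − £1,018 = £1,527.
Bill 4, £13,368: deductible already satisfied, so patient's share is 40% × £13,368 = £5,347.20. Patient pays £5,347.20; OOP now £8,980.20. Plan pays £13,368 − £5,347.20 = £8,020.80.
Bill 5, £9,237: deductible already satisfied, so patient's share is 40% × £9,237 = £3,694.80. Adding that to £8,980.20 gives £12,675, past the £12,000 cap; patient pays only £12,000 − £8,980.20 = £3,019.80. Insurer: £9,237 − £3,019.80 = £6,217.20.
Insurer total: £0 + £453 + £1,527 + £8,020.80 + £6,217.20 = £16,218.

£16,218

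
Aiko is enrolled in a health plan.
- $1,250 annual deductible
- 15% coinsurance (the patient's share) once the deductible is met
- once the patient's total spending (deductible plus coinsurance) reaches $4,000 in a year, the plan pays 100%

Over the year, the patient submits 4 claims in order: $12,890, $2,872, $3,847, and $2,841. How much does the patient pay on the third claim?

Claim 1 ($12,890): deductible takes $1,250, $11,640 remains; coinsurance $11,640 × 15% = $1,746. Patient owes $2,996 (running OOP $2,996).
Claim 2 ($2,872): 15% coinsurance on $2,872 = $430.80. Patient pays $430.80; OOP now $3,426.80.
Claim 3 ($3,847): deductible already satisfied, so patient's share is 15% × $3,847 = $577.05. That would push OOP to $4,003.85, over the $4,000 cap, so patient pays $4,000 − $3,426.80 = $573.20.

$573.20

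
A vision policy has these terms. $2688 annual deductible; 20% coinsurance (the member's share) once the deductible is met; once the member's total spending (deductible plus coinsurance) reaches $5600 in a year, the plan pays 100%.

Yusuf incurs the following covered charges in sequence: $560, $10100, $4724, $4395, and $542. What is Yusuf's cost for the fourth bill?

#1 ($560): fully absorbed by the deductible. Cost to member: $560. OOP to date $560.
#2 ($10100): deductible takes $2128, $7972 remains; 20% of $7972 = $1594.40. Member owes $3722.40 (running OOP $4282.40).
#3 ($4724): deductible already satisfied, so member's share is 20% × $4724 = $944.80. Cost to member: $944.80. OOP to date $5227.20.
#4 ($4395): deductible met; 20% of $4395 = $879. OOP would hit $6106.20 > $5600, so the cap limits the member to $5600 − $5227.20 = $372.80.

$372.80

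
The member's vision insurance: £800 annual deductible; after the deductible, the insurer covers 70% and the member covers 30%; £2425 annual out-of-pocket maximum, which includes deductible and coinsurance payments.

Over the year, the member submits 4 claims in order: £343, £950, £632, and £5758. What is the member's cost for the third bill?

Bill 1, £343: entire amount goes to the deductible. Member owes £343 (running OOP £343).
Bill 2, £950: deductible takes £457, £493 remains; 30% of £493 = £147.90. Cost to member: £604.90. OOP to date £947.90.
Bill 3, £632: deductible met; 30% of £632 = £189.60. Member pays £189.60; OOP now £1137.50.

£189.60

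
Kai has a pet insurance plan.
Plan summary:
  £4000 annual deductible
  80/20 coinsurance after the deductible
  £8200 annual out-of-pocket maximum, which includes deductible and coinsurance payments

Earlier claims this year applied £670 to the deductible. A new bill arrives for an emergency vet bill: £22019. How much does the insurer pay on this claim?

£670 of the £4000 deductible is already met, leaving £3330.
That leaves £22019 − £3330 = £18689 for coinsurance.
20% of £18689 = £3737.80 falls to the owner.
So the owner owes £3330 + £3737.80 = £7067.80 before any cap.
Year-to-date out-of-pocket becomes £670 + £7067.80 = £7737.80, still under the £8200 maximum, so no cap applies.
The insurer covers the remainder: £22019 − £7067.80 = £14951.20.

£14951.20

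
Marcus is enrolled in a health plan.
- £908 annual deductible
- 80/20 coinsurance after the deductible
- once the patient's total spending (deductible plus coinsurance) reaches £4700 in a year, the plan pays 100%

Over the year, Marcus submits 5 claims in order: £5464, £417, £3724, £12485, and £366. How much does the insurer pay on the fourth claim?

Claim 1 (£5464): £908 to deductible, leaving £4556; patient's 20% is £911.20. Patient pays £1819.20; OOP now £1819.20. Plan pays £5464 − £1819.20 = £3644.80.
Claim 2 (£417): deductible met; 20% of £417 = £83.40. Patient owes £83.40 (running OOP £1902.60). Plan pays £417 − £83.40 = £333.60.
Claim 3 (£3724): deductible already satisfied, so patient's share is 20% × £3724 = £744.80. Patient pays £744.80; OOP now £2647.40. Plan pays £3724 − £744.80 = £2979.20.
Claim 4 (£12485): deductible already satisfied, so patient's share is 20% × £12485 = £2497. Adding that to £2647.40 gives £5144.40, past the £4700 cap; patient pays only £4700 − £2647.40 = £2052.60. Insurer: £12485 − £2052.60 = £10432.40.

£10432.40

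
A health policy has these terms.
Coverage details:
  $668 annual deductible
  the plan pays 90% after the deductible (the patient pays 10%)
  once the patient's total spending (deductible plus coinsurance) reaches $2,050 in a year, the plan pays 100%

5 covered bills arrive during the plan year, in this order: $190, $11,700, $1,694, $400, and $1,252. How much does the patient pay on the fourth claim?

Claim 1 ($190): all of it applies to the deductible. Cost to patient: $190. OOP to date $190.
Claim 2 ($11,700): deductible takes $478, $11,222 remains; patient's 10% is $1,122.20. Patient pays $1,600.20; OOP now $1,790.20.
Claim 3 ($1,694): 10% coinsurance on $1,694 = $169.40. Patient pays $169.40; OOP now $1,959.60.
Claim 4 ($400): 10% coinsurance on $400 = $40. Patient owes $40 (running OOP $1,999.60).

$40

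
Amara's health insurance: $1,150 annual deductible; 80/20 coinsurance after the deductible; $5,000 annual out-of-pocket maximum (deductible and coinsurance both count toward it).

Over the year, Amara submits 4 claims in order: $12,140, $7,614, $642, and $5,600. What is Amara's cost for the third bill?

Claim 1 ($12,140): deductible takes $1,150, $10,990 remains; 20% of $10,990 = $2,198. Patient owes $3,348 (running OOP $3,348).
Claim 2 ($7,614): deductible already satisfied, so patient's share is 20% × $7,614 = $1,522.80. Cost to patient: $1,522.80. OOP to date $4,870.80.
Claim 3 ($642): 20% coinsurance on $642 = $128.40. Patient owes $128.40 (running OOP $4,999.20).

$128.40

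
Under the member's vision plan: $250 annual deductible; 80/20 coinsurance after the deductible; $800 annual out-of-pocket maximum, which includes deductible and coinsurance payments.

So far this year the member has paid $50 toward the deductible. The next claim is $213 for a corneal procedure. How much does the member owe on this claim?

Deductible still to meet: $250 − $50 = $200.
After the $200 deductible portion, $213 − $200 = $13 is subject to coinsurance.
20% of $13 = $2.60 falls to the member.
Member responsibility before any cap: $200 + $2.60 = $202.60.
Total out-of-pocket so far would be $50 + $202.60 = $252.60, below the $800 cap — no reduction.

$202.60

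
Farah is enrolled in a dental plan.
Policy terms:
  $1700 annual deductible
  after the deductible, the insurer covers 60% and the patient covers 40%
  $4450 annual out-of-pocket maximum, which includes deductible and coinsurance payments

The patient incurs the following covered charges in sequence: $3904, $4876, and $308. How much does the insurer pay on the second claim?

$3007.60

Bill 1, $3904: $1700 to deductible, leaving $2204; 40% of $2204 = $881.60. Patient pays $2581.60; OOP now $2581.60. Insurer: $3904 − $2581.60 = $1322.40.
Bill 2, $4876: deductible already satisfied, so patient's share is 40% × $4876 = $1950.40. Adding that to $2581.60 gives $4532, past the $4450 cap; patient pays only $4450 − $2581.60 = $1868.40. Plan pays $4876 − $1868.40 = $3007.60.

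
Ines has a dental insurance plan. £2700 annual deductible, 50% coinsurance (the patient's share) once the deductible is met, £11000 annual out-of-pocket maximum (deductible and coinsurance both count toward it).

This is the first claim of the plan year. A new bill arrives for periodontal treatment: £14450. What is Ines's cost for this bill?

Nothing has been paid toward the £2700 deductible, so the first £2700 of this charge is applied there.
The remaining £11750 (= £14450 − £2700) moves to coinsurance.
Patient's 50% share of £11750 is £5875.
Patient responsibility before any cap: £2700 + £5875 = £8575.
Total out-of-pocket so far would be £0 + £8575 = £8575, below the £11000 cap — no reduction.

£8575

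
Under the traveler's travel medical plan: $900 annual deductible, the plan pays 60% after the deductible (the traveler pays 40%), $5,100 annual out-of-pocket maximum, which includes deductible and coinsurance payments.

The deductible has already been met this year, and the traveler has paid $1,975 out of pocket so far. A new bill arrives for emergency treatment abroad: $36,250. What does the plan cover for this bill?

The deductible is already satisfied, so the full bill goes to coinsurance.
Coinsurance: $36,250 × 40% = $14,500.
That would bring total out-of-pocket to $16,475, past the $5,100 cap. The traveler is capped at $5,100 − $1,975 = $3,125 on this claim.
Insurer pays the balance: $36,250 − $3,125 = $33,125.

$33,125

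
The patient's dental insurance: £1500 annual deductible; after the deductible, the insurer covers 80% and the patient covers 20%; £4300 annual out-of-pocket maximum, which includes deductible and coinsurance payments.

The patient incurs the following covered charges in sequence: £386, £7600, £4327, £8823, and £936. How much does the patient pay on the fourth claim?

£637.40

Claim 1 (£386): entire amount goes to the deductible. Cost to patient: £386. OOP to date £386.
Claim 2 (£7600): £1114 finishes the deductible; £6486 goes to coinsurance; patient's 20% is £1297.20. Patient owes £2411.20 (running OOP £2797.20).
Claim 3 (£4327): deductible met; 20% of £4327 = £865.40. Patient pays £865.40; OOP now £3662.60.
Claim 4 (£8823): 20% coinsurance on £8823 = £1764.60. OOP would hit £5427.20 > £4300, so the cap limits the patient to £4300 − £3662.60 = £637.40.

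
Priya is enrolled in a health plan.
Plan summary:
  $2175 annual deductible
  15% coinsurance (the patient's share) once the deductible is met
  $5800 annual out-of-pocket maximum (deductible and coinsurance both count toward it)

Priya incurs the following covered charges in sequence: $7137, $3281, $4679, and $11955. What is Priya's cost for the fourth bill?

Bill 1, $7137: deductible takes $2175, $4962 remains; patient's 15% is $744.30. Patient pays $2919.30; OOP now $2919.30.
Bill 2, $3281: 15% coinsurance on $3281 = $492.15. Patient pays $492.15; OOP now $3411.45.
Bill 3, $4679: 15% coinsurance on $4679 = $701.85. Patient owes $701.85 (running OOP $4113.30).
Bill 4, $11955: 15% coinsurance on $11955 = $1793.25. That would push OOP to $5906.55, over the $5800 cap, so patient pays $5800 − $4113.30 = $1686.70.

$1686.70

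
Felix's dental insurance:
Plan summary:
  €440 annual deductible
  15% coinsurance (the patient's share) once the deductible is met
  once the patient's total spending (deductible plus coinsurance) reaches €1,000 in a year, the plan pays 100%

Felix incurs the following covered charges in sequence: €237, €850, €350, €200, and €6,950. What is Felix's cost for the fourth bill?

Claim 1 — €237: fully absorbed by the deductible. Cost to patient: €237. OOP to date €237.
Claim 2 — €850: €203 to deductible, leaving €647; coinsurance €647 × 15% = €97.05. Patient owes €300.05 (running OOP €537.05).
Claim 3 — €350: 15% coinsurance on €350 = €52.50. Patient pays €52.50; OOP now €589.55.
Claim 4 — €200: 15% coinsurance on €200 = €30. Cost to patient: €30. OOP to date €619.55.

€30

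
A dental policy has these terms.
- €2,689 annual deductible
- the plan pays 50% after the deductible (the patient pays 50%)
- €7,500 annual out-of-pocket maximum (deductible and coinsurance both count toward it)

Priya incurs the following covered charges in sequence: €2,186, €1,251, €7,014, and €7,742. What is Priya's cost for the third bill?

Claim 1 (€2,186): all of it applies to the deductible. Cost to patient: €2,186. OOP to date €2,186.
Claim 2 (€1,251): €503 finishes the deductible; €748 goes to coinsurance; coinsurance €748 × 50% = €374. Patient pays €877; OOP now €3,063.
Claim 3 (€7,014): deductible met; 50% of €7,014 = €3,507. Patient pays €3,507; OOP now €6,570.

€3,507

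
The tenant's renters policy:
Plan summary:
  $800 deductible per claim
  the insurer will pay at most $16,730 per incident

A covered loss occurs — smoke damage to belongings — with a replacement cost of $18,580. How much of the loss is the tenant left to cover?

Less the $800 deductible: $18,580 − $800 = $17,780.
$17,780 exceeds the $16,730 limit, so the insurer pays the limit: $16,730.
The tenant bears the rest of the original loss: $18,580 − $16,730 = $1,850.

$1,850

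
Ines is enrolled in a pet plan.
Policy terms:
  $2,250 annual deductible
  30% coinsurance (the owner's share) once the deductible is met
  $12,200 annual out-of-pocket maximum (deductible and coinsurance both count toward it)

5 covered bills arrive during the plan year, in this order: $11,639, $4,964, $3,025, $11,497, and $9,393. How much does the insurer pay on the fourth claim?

$8,047.90

Claim 1 — $11,639: deductible takes $2,250, $9,389 remains; coinsurance $9,389 × 30% = $2,816.70. Cost to owner: $5,066.70. OOP to date $5,066.70. Plan pays $11,639 − $5,066.70 = $6,572.30.
Claim 2 — $4,964: 30% coinsurance on $4,964 = $1,489.20. Owner owes $1,489.20 (running OOP $6,555.90). Plan pays $4,964 − $1,489.20 = $3,474.80.
Claim 3 — $3,025: 30% coinsurance on $3,025 = $907.50. Owner pays $907.50; OOP now $7,463.40. Plan pays $3,025 − $907.50 = $2,117.50.
Claim 4 — $11,497: 30% coinsurance on $11,497 = $3,449.10. Cost to owner: $3,449.10. OOP to date $10,912.50. Insurer: $11,497 − $3,449.10 = $8,047.90.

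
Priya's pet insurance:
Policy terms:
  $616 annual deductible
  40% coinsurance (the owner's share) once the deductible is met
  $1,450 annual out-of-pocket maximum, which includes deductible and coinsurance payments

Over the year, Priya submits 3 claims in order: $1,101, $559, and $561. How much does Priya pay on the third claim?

$224.40

Claim 1 ($1,101): deductible takes $616, $485 remains; 40% of $485 = $194. Owner pays $810; OOP now $810.
Claim 2 ($559): deductible met; 40% of $559 = $223.60. Owner pays $223.60; OOP now $1,033.60.
Claim 3 ($561): deductible already satisfied, so owner's share is 40% × $561 = $224.40. Cost to owner: $224.40. OOP to date $1,258.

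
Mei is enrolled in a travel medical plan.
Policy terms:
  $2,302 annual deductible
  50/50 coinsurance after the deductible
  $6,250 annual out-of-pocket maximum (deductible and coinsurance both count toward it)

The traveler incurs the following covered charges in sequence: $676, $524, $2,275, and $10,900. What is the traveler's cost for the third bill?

$1,688.50

Claim 1 ($676): fully absorbed by the deductible. Cost to traveler: $676. OOP to date $676.
Claim 2 ($524): entire amount goes to the deductible. Traveler pays $524; OOP now $1,200.
Claim 3 ($2,275): deductible takes $1,102, $1,173 remains; coinsurance $1,173 × 50% = $586.50. Cost to traveler: $1,688.50. OOP to date $2,888.50.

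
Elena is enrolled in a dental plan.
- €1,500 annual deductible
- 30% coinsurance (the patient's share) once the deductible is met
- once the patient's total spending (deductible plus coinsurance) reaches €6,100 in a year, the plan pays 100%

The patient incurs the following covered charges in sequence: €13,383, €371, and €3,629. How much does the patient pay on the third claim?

€923.80

Claim 1 (€13,383): €1,500 finishes the deductible; €11,883 goes to coinsurance; 30% of €11,883 = €3,564.90. Patient owes €5,064.90 (running OOP €5,064.90).
Claim 2 (€371): 30% coinsurance on €371 = €111.30. Patient pays €111.30; OOP now €5,176.20.
Claim 3 (€3,629): 30% coinsurance on €3,629 = €1,088.70. That would push OOP to €6,264.90, over the €6,100 cap, so patient pays €6,100 − €5,176.20 = €923.80.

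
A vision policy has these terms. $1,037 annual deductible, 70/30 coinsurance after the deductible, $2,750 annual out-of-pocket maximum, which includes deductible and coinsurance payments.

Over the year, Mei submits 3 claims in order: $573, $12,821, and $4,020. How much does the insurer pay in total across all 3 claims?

$14,664

Bill 1, $573: entire amount goes to the deductible. Cost to member: $573. OOP to date $573. Insurer: $573 − $573 = $0.
Bill 2, $12,821: deductible takes $464, $12,357 remains; coinsurance $12,357 × 30% = $3,707.10. Claim cost before the cap: $464 + $3,707.10 = $4,171.10. OOP would hit $4,744.10 > $2,750, so the cap limits the member to $2,750 − $573 = $2,177. Plan pays $12,821 − $2,177 = $10,644.
Bill 3, $4,020: deductible met; 30% of $4,020 = $1,206. That would push OOP to $3,956, over the $2,750 cap, so member pays $2,750 − $2,750 = $0. Insurer: $4,020 − $0 = $4,020.
Insurer total = bills − member's total = $17,414 − $2,750 = $14,664.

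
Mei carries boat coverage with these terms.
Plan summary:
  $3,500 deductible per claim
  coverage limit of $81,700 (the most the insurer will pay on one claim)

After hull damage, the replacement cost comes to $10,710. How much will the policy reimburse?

Subtract the deductible: $10,710 − $3,500 = $7,210.
$7,210 is within the $81,700 limit, so the insurer pays $7,210.

$7,210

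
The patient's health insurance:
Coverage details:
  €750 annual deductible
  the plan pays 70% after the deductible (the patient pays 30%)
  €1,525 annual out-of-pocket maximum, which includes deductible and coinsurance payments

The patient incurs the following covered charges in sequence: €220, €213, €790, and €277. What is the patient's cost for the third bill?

€458.90

#1 (€220): entire amount goes to the deductible. Patient owes €220 (running OOP €220).
#2 (€213): fully absorbed by the deductible. Patient owes €213 (running OOP €433).
#3 (€790): €317 finishes the deductible; €473 goes to coinsurance; patient's 30% is €141.90. Patient pays €458.90; OOP now €891.90.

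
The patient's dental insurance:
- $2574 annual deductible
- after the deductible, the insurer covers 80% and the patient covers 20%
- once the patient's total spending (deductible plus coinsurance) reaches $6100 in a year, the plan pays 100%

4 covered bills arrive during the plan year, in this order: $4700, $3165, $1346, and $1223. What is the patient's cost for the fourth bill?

$244.60

Claim 1 ($4700): $2574 finishes the deductible; $2126 goes to coinsurance; coinsurance $2126 × 20% = $425.20. Patient pays $2999.20; OOP now $2999.20.
Claim 2 ($3165): deductible met; 20% of $3165 = $633. Patient pays $633; OOP now $3632.20.
Claim 3 ($1346): deductible met; 20% of $1346 = $269.20. Patient owes $269.20 (running OOP $3901.40).
Claim 4 ($1223): 20% coinsurance on $1223 = $244.60. Patient owes $244.60 (running OOP $4146).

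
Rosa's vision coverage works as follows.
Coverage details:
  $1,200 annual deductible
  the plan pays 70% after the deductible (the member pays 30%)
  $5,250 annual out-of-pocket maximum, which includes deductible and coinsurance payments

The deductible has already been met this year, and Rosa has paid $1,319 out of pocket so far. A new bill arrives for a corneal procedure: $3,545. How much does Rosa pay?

$1,063.50

The deductible is already satisfied, so the full bill goes to coinsurance.
Member's 30% share of $3,545 is $1,063.50.
Total out-of-pocket so far would be $1,319 + $1,063.50 = $2,382.50, below the $5,250 cap — no reduction.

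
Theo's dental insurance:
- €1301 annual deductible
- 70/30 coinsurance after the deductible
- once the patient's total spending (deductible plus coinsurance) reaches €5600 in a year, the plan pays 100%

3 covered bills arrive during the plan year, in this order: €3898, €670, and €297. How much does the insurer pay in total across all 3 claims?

€2494.80

Claim 1 (€3898): €1301 finishes the deductible; €2597 goes to coinsurance; 30% of €2597 = €779.10. Cost to patient: €2080.10. OOP to date €2080.10. Plan pays €3898 − €2080.10 = €1817.90.
Claim 2 (€670): 30% coinsurance on €670 = €201. Cost to patient: €201. OOP to date €2281.10. Plan pays €670 − €201 = €469.
Claim 3 (€297): 30% coinsurance on €297 = €89.10. Patient owes €89.10 (running OOP €2370.20). Plan pays €297 − €89.10 = €207.90.
Insurer total: €1817.90 + €469 + €207.90 = €2494.80.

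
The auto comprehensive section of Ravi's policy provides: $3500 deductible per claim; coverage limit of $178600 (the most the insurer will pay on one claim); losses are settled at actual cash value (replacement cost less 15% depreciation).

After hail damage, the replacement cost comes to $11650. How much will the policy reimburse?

$6402.50

Depreciate 15%: the covered value is $11650 × 0.85 = $9902.50.
Subtract the deductible: $9902.50 − $3500 = $6402.50.
That's under the $178600 cap, so the insurer reimburses the full $6402.50.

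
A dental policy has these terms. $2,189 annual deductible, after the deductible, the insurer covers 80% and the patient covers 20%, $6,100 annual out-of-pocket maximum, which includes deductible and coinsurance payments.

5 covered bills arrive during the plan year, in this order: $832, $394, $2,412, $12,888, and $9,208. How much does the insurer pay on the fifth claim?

Claim 1 — $832: entire amount goes to the deductible. Patient pays $832; OOP now $832. Insurer: $832 − $832 = $0.
Claim 2 — $394: all of it applies to the deductible. Patient owes $394 (running OOP $1,226). Plan pays $394 − $394 = $0.
Claim 3 — $2,412: $963 finishes the deductible; $1,449 goes to coinsurance; patient's 20% is $289.80. Cost to patient: $1,252.80. OOP to date $2,478.80. Insurer: $2,412 − $1,252.80 = $1,159.20.
Claim 4 — $12,888: 20% coinsurance on $12,888 = $2,577.60. Patient owes $2,577.60 (running OOP $5,056.40). Insurer: $12,888 − $2,577.60 = $10,310.40.
Claim 5 — $9,208: deductible already satisfied, so patient's share is 20% × $9,208 = $1,841.60. That would push OOP to $6,898, over the $6,100 cap, so patient pays $6,100 − $5,056.40 = $1,043.60. Plan pays $9,208 − $1,043.60 = $8,164.40.

$8,164.40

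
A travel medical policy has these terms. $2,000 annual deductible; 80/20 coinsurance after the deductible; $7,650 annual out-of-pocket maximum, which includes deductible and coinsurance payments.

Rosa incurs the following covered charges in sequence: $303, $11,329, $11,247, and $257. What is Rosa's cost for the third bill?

Claim 1 ($303): all of it applies to the deductible. Traveler pays $303; OOP now $303.
Claim 2 ($11,329): deductible takes $1,697, $9,632 remains; coinsurance $9,632 × 20% = $1,926.40. Cost to traveler: $3,623.40. OOP to date $3,926.40.
Claim 3 ($11,247): deductible met; 20% of $11,247 = $2,249.40. Cost to traveler: $2,249.40. OOP to date $6,175.80.

$2,249.40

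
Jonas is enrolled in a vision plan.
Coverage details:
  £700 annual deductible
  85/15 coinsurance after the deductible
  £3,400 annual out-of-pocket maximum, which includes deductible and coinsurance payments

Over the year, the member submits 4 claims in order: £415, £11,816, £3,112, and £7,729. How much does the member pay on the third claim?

£466.80

Claim 1 (£415): fully absorbed by the deductible. Member pays £415; OOP now £415.
Claim 2 (£11,816): deductible takes £285, £11,531 remains; 15% of £11,531 = £1,729.65. Cost to member: £2,014.65. OOP to date £2,429.65.
Claim 3 (£3,112): deductible met; 15% of £3,112 = £466.80. Member pays £466.80; OOP now £2,896.45.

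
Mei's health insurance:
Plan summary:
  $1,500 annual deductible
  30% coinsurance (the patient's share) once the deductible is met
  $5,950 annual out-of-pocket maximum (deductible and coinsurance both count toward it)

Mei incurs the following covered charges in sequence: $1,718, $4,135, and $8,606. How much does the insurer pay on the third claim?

$6,024.20

#1 ($1,718): deductible takes $1,500, $218 remains; patient's 30% is $65.40. Cost to patient: $1,565.40. OOP to date $1,565.40. Plan pays $1,718 − $1,565.40 = $152.60.
#2 ($4,135): deductible already satisfied, so patient's share is 30% × $4,135 = $1,240.50. Patient pays $1,240.50; OOP now $2,805.90. Insurer: $4,135 − $1,240.50 = $2,894.50.
#3 ($8,606): 30% coinsurance on $8,606 = $2,581.80. Cost to patient: $2,581.80. OOP to date $5,387.70. Plan pays $8,606 − $2,581.80 = $6,024.20.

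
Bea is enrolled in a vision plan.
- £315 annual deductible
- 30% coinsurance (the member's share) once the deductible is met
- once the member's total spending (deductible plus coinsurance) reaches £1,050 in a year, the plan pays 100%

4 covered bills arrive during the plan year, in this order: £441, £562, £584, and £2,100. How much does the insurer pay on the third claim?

Bill 1, £441: £315 finishes the deductible; £126 goes to coinsurance; coinsurance £126 × 30% = £37.80. Member owes £352.80 (running OOP £352.80). Plan pays £441 − £352.80 = £88.20.
Bill 2, £562: 30% coinsurance on £562 = £168.60. Member owes £168.60 (running OOP £521.40). Plan pays £562 − £168.60 = £393.40.
Bill 3, £584: deductible already satisfied, so member's share is 30% × £584 = £175.20. Member owes £175.20 (running OOP £696.60). Plan pays £584 − £175.20 = £408.80.

£408.80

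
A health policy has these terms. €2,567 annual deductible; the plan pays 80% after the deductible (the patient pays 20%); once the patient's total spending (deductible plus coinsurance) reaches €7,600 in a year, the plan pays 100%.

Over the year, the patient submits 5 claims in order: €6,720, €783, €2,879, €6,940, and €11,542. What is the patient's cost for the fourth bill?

€1,388

Claim 1 (€6,720): deductible takes €2,567, €4,153 remains; patient's 20% is €830.60. Cost to patient: €3,397.60. OOP to date €3,397.60.
Claim 2 (€783): deductible met; 20% of €783 = €156.60. Patient owes €156.60 (running OOP €3,554.20).
Claim 3 (€2,879): 20% coinsurance on €2,879 = €575.80. Cost to patient: €575.80. OOP to date €4,130.
Claim 4 (€6,940): deductible already satisfied, so patient's share is 20% × €6,940 = €1,388. Cost to patient: €1,388. OOP to date €5,518.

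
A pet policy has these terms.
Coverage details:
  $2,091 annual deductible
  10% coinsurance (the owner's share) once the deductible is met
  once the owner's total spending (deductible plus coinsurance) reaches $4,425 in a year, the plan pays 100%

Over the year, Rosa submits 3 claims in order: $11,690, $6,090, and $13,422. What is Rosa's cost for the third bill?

#1 ($11,690): $2,091 to deductible, leaving $9,599; coinsurance $9,599 × 10% = $959.90. Cost to owner: $3,050.90. OOP to date $3,050.90.
#2 ($6,090): 10% coinsurance on $6,090 = $609. Owner pays $609; OOP now $3,659.90.
#3 ($13,422): 10% coinsurance on $13,422 = $1,342.20. OOP would hit $5,002.10 > $4,425, so the cap limits the owner to $4,425 − $3,659.90 = $765.10.

$765.10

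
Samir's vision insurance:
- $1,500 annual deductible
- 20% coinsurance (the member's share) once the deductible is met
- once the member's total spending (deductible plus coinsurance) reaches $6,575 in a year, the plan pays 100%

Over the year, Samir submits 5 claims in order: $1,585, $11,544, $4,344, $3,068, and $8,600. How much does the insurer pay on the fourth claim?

$2,454.40

#1 ($1,585): $1,500 to deductible, leaving $85; 20% of $85 = $17. Member pays $1,517; OOP now $1,517. Plan pays $1,585 − $1,517 = $68.
#2 ($11,544): deductible already satisfied, so member's share is 20% × $11,544 = $2,308.80. Member owes $2,308.80 (running OOP $3,825.80). Plan pays $11,544 − $2,308.80 = $9,235.20.
#3 ($4,344): deductible met; 20% of $4,344 = $868.80. Member owes $868.80 (running OOP $4,694.60). Insurer: $4,344 − $868.80 = $3,475.20.
#4 ($3,068): deductible met; 20% of $3,068 = $613.60. Member owes $613.60 (running OOP $5,308.20). Plan pays $3,068 − $613.60 = $2,454.40.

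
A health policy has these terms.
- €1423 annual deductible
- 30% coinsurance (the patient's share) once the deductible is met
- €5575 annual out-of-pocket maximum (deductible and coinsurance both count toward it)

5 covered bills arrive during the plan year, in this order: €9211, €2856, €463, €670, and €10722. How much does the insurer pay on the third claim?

#1 (€9211): €1423 to deductible, leaving €7788; coinsurance €7788 × 30% = €2336.40. Cost to patient: €3759.40. OOP to date €3759.40. Plan pays €9211 − €3759.40 = €5451.60.
#2 (€2856): deductible met; 30% of €2856 = €856.80. Patient pays €856.80; OOP now €4616.20. Plan pays €2856 − €856.80 = €1999.20.
#3 (€463): deductible met; 30% of €463 = €138.90. Patient pays €138.90; OOP now €4755.10. Plan pays €463 − €138.90 = €324.10.

€324.10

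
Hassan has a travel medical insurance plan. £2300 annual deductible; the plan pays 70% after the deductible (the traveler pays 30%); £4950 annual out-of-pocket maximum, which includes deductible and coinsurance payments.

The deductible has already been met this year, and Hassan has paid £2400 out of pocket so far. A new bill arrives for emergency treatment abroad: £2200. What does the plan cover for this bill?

£1540

The deductible is already satisfied, so the full bill goes to coinsurance.
Coinsurance: £2200 × 30% = £660.
Cumulative spending £2400 + £660 = £3060 stays under the £4950 maximum.
The insurer covers the remainder: £2200 − £660 = £1540.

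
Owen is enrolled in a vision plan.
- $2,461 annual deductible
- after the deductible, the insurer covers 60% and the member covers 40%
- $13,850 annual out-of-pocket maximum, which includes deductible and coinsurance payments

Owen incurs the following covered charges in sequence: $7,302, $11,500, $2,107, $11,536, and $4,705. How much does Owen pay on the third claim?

Bill 1, $7,302: deductible takes $2,461, $4,841 remains; coinsurance $4,841 × 40% = $1,936.40. Member pays $4,397.40; OOP now $4,397.40.
Bill 2, $11,500: deductible met; 40% of $11,500 = $4,600. Member owes $4,600 (running OOP $8,997.40).
Bill 3, $2,107: deductible already satisfied, so member's share is 40% × $2,107 = $842.80. Cost to member: $842.80. OOP to date $9,840.20.

$842.80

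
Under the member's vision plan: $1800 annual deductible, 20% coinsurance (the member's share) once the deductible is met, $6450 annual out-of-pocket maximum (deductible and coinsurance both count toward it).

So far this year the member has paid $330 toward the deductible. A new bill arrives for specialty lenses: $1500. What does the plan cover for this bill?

$24

Remaining deductible: $1800 − $330 = $1470.
After the $1470 deductible portion, $1500 − $1470 = $30 is subject to coinsurance.
Coinsurance: $30 × 20% = $6.
So the member owes $1470 + $6 = $1476 before any cap.
Cumulative spending $330 + $1476 = $1806 stays under the $6450 maximum.
Insurer pays the balance: $1500 − $1476 = $24.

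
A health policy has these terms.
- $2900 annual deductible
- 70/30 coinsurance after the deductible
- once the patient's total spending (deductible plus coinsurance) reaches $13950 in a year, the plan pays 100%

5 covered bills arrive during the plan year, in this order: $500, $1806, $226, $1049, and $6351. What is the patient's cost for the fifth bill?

Bill 1, $500: entire amount goes to the deductible. Patient pays $500; OOP now $500.
Bill 2, $1806: entire amount goes to the deductible. Patient owes $1806 (running OOP $2306).
Bill 3, $226: entire amount goes to the deductible. Patient owes $226 (running OOP $2532).
Bill 4, $1049: $368 to deductible, leaving $681; patient's 30% is $204.30. Cost to patient: $572.30. OOP to date $3104.30.
Bill 5, $6351: 30% coinsurance on $6351 = $1905.30. Cost to patient: $1905.30. OOP to date $5009.60.

$1905.30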